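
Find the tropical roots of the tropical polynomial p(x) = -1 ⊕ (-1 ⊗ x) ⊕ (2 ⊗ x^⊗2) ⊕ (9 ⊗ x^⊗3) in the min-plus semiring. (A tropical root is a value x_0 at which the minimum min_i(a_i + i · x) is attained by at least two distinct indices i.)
Roots: {-7, -3, 0}

Each tropical root is a break point of the lower envelope of the lines y = a_i + i · x (there are 4 lines, with slopes 0, 1, ..., 3). Only the lines that attain the minimum somewhere contribute to roots; other lines are dominated. Here the surviving (envelope) indices are i = 3, i = 2, i = 1, i = 0.
Intersections between consecutive envelope lines give the roots: for adjacent envelope indices i < j the intersection is x = (a_i − a_j) / (j − i). Reading off the sorted break points: {-7, -3, 0}.
Verification: at each break x_0, at least two indices attain the minimum of min_i(a_i + i · x_0).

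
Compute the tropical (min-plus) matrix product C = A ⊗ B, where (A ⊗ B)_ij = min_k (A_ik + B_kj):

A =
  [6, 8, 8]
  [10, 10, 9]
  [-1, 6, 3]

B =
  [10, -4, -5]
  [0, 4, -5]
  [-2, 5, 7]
A ⊗ B =
  [6, 2, 1]
  [7, 6, 5]
  [1, -5, -6]

Apply the min-plus product entry-by-entry:
  C[0][0] = min over k of (A[0][0] + B[0][0] = 6 + 10 = 16, A[0][1] + B[1][0] = 8 + 0 = 8, A[0][2] + B[2][0] = 8 + -2 = 6) = 6 (attained at k = 2)
  C[0][1] = min over k of (A[0][0] + B[0][1] = 6 + -4 = 2, A[0][1] + B[1][1] = 8 + 4 = 12, A[0][2] + B[2][1] = 8 + 5 = 13) = 2 (attained at k = 0)
  C[0][2] = min over k of (A[0][0] + B[0][2] = 6 + -5 = 1, A[0][1] + B[1][2] = 8 + -5 = 3, A[0][2] + B[2][2] = 8 + 7 = 15) = 1 (attained at k = 0)
  C[1][0] = min over k of (A[1][0] + B[0][0] = 10 + 10 = 20, A[1][1] + B[1][0] = 10 + 0 = 10, A[1][2] + B[2][0] = 9 + -2 = 7) = 7 (attained at k = 2)
  C[1][1] = min over k of (A[1][0] + B[0][1] = 10 + -4 = 6, A[1][1] + B[1][1] = 10 + 4 = 14, A[1][2] + B[2][1] = 9 + 5 = 14) = 6 (attained at k = 0)
  C[1][2] = min over k of (A[1][0] + B[0][2] = 10 + -5 = 5, A[1][1] + B[1][2] = 10 + -5 = 5, A[1][2] + B[2][2] = 9 + 7 = 16) = 5 (attained at k = 0)
  C[2][0] = min over k of (A[2][0] + B[0][0] = -1 + 10 = 9, A[2][1] + B[1][0] = 6 + 0 = 6, A[2][2] + B[2][0] = 3 + -2 = 1) = 1 (attained at k = 2)
  C[2][1] = min over k of (A[2][0] + B[0][1] = -1 + -4 = -5, A[2][1] + B[1][1] = 6 + 4 = 10, A[2][2] + B[2][1] = 3 + 5 = 8) = -5 (attained at k = 0)
  C[2][2] = min over k of (A[2][0] + B[0][2] = -1 + -5 = -6, A[2][1] + B[1][2] = 6 + -5 = 1, A[2][2] + B[2][2] = 3 + 7 = 10) = -6 (attained at k = 0)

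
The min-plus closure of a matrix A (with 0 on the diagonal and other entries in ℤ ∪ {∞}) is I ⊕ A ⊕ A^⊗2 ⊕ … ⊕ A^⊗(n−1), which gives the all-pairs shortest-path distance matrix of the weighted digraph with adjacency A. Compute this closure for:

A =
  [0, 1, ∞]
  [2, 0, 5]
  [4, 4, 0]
Closure =
  [0, 1, 6]
  [2, 0, 5]
  [4, 4, 0]

This is the Floyd-Warshall all-pairs shortest-path computation. For each intermediate vertex k = 0, 1, …, 2, update dist[i][j] ← min(dist[i][j], dist[i][k] + dist[k][j]). The final matrix gives, for each (i, j), the minimum total weight of any directed path from i to j (possibly empty when i = j).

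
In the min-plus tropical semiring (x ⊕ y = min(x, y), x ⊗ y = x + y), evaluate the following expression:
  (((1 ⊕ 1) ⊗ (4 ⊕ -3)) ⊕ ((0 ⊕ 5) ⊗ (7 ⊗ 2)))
(((1 ⊕ 1) ⊗ (4 ⊕ -3)) ⊕ ((0 ⊕ 5) ⊗ (7 ⊗ 2))) = -2

Expand innermost to outermost. Recall ⊕ takes the minimum of its arguments and ⊗ takes their sum. Working out the expression (((1 ⊕ 1) ⊗ (4 ⊕ -3)) ⊕ ((0 ⊕ 5) ⊗ (7 ⊗ 2))) gives -2.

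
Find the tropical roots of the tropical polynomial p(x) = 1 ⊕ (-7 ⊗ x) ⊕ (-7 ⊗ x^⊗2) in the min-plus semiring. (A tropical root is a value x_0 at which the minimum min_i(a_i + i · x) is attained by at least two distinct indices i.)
Roots: {0, 8}

Each tropical root is a break point of the lower envelope of the lines y = a_i + i · x (there are 3 lines, with slopes 0, 1, ..., 2). Only the lines that attain the minimum somewhere contribute to roots; other lines are dominated. Here the surviving (envelope) indices are i = 2, i = 1, i = 0.
Intersections between consecutive envelope lines give the roots: for adjacent envelope indices i < j the intersection is x = (a_i − a_j) / (j − i). Reading off the sorted break points: {0, 8}.
Verification: at each break x_0, at least two indices attain the minimum of min_i(a_i + i · x_0).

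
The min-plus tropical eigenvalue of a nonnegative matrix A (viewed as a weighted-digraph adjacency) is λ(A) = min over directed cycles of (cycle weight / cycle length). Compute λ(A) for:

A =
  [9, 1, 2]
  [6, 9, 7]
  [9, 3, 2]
λ(A) = 2

Enumerate directed cycles and compute their means (weight / length). Sample:
  cycle 0 → 0: weight = 9, length = 1, mean = 9/1 ≈ 9.000
  cycle 1 → 1: weight = 9, length = 1, mean = 9/1 ≈ 9.000
  cycle 2 → 2: weight = 2, length = 1, mean = 2/1 ≈ 2.000
  cycle 0 → 1 → 0: weight = 7, length = 2, mean = 7/2 ≈ 3.500
  cycle 0 → 2 → 0: weight = 11, length = 2, mean = 11/2 ≈ 5.500
  cycle 1 → 0 → 1: weight = 7, length = 2, mean = 7/2 ≈ 3.500
Minimum mean = 2.000, attained e.g. along the cycle 2 → 2 with weight 2 and length 1. So λ(A) = 2/1 = 2.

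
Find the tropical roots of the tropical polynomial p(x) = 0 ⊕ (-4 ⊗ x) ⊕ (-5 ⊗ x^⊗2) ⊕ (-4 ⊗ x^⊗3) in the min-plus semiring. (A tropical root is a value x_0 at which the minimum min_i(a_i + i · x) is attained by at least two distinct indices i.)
Roots: {-1, 1, 4}

Each tropical root is a break point of the lower envelope of the lines y = a_i + i · x (there are 4 lines, with slopes 0, 1, ..., 3). Only the lines that attain the minimum somewhere contribute to roots; other lines are dominated. Here the surviving (envelope) indices are i = 3, i = 2, i = 1, i = 0.
Intersections between consecutive envelope lines give the roots: for adjacent envelope indices i < j the intersection is x = (a_i − a_j) / (j − i). Reading off the sorted break points: {-1, 1, 4}.
Verification: at each break x_0, at least two indices attain the minimum of min_i(a_i + i · x_0).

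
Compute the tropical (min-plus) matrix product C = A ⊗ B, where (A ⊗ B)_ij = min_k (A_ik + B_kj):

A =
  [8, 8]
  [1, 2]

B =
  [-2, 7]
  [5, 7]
A ⊗ B =
  [6, 15]
  [-1, 8]

Apply the min-plus product entry-by-entry:
  C[0][0] = min over k of (A[0][0] + B[0][0] = 8 + -2 = 6, A[0][1] + B[1][0] = 8 + 5 = 13) = 6 (attained at k = 0)
  C[0][1] = min over k of (A[0][0] + B[0][1] = 8 + 7 = 15, A[0][1] + B[1][1] = 8 + 7 = 15) = 15 (attained at k = 0)
  C[1][0] = min over k of (A[1][0] + B[0][0] = 1 + -2 = -1, A[1][1] + B[1][0] = 2 + 5 = 7) = -1 (attained at k = 0)
  C[1][1] = min over k of (A[1][0] + B[0][1] = 1 + 7 = 8, A[1][1] + B[1][1] = 2 + 7 = 9) = 8 (attained at k = 0)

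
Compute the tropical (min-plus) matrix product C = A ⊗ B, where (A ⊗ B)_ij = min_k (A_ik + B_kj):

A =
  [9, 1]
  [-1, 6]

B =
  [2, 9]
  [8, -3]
A ⊗ B =
  [9, -2]
  [1, 3]

Apply the min-plus product entry-by-entry:
  C[0][0] = min over k of (A[0][0] + B[0][0] = 9 + 2 = 11, A[0][1] + B[1][0] = 1 + 8 = 9) = 9 (attained at k = 1)
  C[0][1] = min over k of (A[0][0] + B[0][1] = 9 + 9 = 18, A[0][1] + B[1][1] = 1 + -3 = -2) = -2 (attained at k = 1)
  C[1][0] = min over k of (A[1][0] + B[0][0] = -1 + 2 = 1, A[1][1] + B[1][0] = 6 + 8 = 14) = 1 (attained at k = 0)
  C[1][1] = min over k of (A[1][0] + B[0][1] = -1 + 9 = 8, A[1][1] + B[1][1] = 6 + -3 = 3) = 3 (attained at k = 1)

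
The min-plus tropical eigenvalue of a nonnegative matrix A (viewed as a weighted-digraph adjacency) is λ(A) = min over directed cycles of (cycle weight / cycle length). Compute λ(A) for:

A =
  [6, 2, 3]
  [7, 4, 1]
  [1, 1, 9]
λ(A) = 1

Enumerate directed cycles and compute their means (weight / length). Sample:
  cycle 0 → 0: weight = 6, length = 1, mean = 6/1 ≈ 6.000
  cycle 1 → 1: weight = 4, length = 1, mean = 4/1 ≈ 4.000
  cycle 2 → 2: weight = 9, length = 1, mean = 9/1 ≈ 9.000
  cycle 0 → 1 → 0: weight = 9, length = 2, mean = 9/2 ≈ 4.500
  cycle 0 → 2 → 0: weight = 4, length = 2, mean = 4/2 ≈ 2.000
  cycle 1 → 0 → 1: weight = 9, length = 2, mean = 9/2 ≈ 4.500
Minimum mean = 1.000, attained e.g. along the cycle 1 → 2 → 1 with weight 2 and length 2. So λ(A) = 2/2 = 1.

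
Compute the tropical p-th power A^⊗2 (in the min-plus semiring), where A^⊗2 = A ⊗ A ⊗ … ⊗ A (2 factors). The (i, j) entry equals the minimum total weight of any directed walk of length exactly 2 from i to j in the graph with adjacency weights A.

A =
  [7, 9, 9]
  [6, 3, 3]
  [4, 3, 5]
A^⊗2 =
  [13, 12, 12]
  [7, 6, 6]
  [9, 6, 6]

Each entry (A^⊗2)_ij equals the minimum over all length-2 walks i = v_0 → v_1 → … → v_2 = j of Σ_t A[v_t][v_{t+1}]. For example, for (i, j) = (0, 2) we minimise over 3 possible intermediate vertex sequences; the minimum is 12, attained along the walk 0 → 1 → 2.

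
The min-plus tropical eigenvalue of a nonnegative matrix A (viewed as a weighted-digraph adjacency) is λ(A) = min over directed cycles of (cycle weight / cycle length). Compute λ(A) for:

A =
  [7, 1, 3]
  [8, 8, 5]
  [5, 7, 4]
λ(A) = 11/3

Enumerate directed cycles and compute their means (weight / length). Sample:
  cycle 0 → 0: weight = 7, length = 1, mean = 7/1 ≈ 7.000
  cycle 1 → 1: weight = 8, length = 1, mean = 8/1 ≈ 8.000
  cycle 2 → 2: weight = 4, length = 1, mean = 4/1 ≈ 4.000
  cycle 0 → 1 → 0: weight = 9, length = 2, mean = 9/2 ≈ 4.500
  cycle 0 → 2 → 0: weight = 8, length = 2, mean = 8/2 ≈ 4.000
  cycle 1 → 0 → 1: weight = 9, length = 2, mean = 9/2 ≈ 4.500
Minimum mean = 3.667, attained e.g. along the cycle 0 → 1 → 2 → 0 with weight 11 and length 3. So λ(A) = 11/3 = 11/3.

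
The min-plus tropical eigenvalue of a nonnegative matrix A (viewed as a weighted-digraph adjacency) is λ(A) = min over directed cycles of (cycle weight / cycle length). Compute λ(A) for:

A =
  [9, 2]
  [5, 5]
λ(A) = 7/2

Enumerate directed cycles and compute their means (weight / length). Sample:
  cycle 0 → 0: weight = 9, length = 1, mean = 9/1 ≈ 9.000
  cycle 1 → 1: weight = 5, length = 1, mean = 5/1 ≈ 5.000
  cycle 0 → 1 → 0: weight = 7, length = 2, mean = 7/2 ≈ 3.500
  cycle 1 → 0 → 1: weight = 7, length = 2, mean = 7/2 ≈ 3.500
Minimum mean = 3.500, attained e.g. along the cycle 0 → 1 → 0 with weight 7 and length 2. So λ(A) = 7/2 = 7/2.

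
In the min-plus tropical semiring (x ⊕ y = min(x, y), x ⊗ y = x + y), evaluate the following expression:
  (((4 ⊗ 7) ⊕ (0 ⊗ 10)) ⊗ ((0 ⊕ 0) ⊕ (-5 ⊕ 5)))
(((4 ⊗ 7) ⊕ (0 ⊗ 10)) ⊗ ((0 ⊕ 0) ⊕ (-5 ⊕ 5))) = 5

Expand innermost to outermost. Recall ⊕ takes the minimum of its arguments and ⊗ takes their sum. Working out the expression (((4 ⊗ 7) ⊕ (0 ⊗ 10)) ⊗ ((0 ⊕ 0) ⊕ (-5 ⊕ 5))) gives 5.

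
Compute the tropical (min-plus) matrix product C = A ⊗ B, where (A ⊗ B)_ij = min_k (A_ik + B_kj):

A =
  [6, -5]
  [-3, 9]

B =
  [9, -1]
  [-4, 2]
A ⊗ B =
  [-9, -3]
  [5, -4]

Apply the min-plus product entry-by-entry:
  C[0][0] = min over k of (A[0][0] + B[0][0] = 6 + 9 = 15, A[0][1] + B[1][0] = -5 + -4 = -9) = -9 (attained at k = 1)
  C[0][1] = min over k of (A[0][0] + B[0][1] = 6 + -1 = 5, A[0][1] + B[1][1] = -5 + 2 = -3) = -3 (attained at k = 1)
  C[1][0] = min over k of (A[1][0] + B[0][0] = -3 + 9 = 6, A[1][1] + B[1][0] = 9 + -4 = 5) = 5 (attained at k = 1)
  C[1][1] = min over k of (A[1][0] + B[0][1] = -3 + -1 = -4, A[1][1] + B[1][1] = 9 + 2 = 11) = -4 (attained at k = 0)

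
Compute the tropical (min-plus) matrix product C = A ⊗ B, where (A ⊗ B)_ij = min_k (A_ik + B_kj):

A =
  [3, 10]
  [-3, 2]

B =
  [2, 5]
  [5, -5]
A ⊗ B =
  [5, 5]
  [-1, -3]

Apply the min-plus product entry-by-entry:
  C[0][0] = min over k of (A[0][0] + B[0][0] = 3 + 2 = 5, A[0][1] + B[1][0] = 10 + 5 = 15) = 5 (attained at k = 0)
  C[0][1] = min over k of (A[0][0] + B[0][1] = 3 + 5 = 8, A[0][1] + B[1][1] = 10 + -5 = 5) = 5 (attained at k = 1)
  C[1][0] = min over k of (A[1][0] + B[0][0] = -3 + 2 = -1, A[1][1] + B[1][0] = 2 + 5 = 7) = -1 (attained at k = 0)
  C[1][1] = min over k of (A[1][0] + B[0][1] = -3 + 5 = 2, A[1][1] + B[1][1] = 2 + -5 = -3) = -3 (attained at k = 1)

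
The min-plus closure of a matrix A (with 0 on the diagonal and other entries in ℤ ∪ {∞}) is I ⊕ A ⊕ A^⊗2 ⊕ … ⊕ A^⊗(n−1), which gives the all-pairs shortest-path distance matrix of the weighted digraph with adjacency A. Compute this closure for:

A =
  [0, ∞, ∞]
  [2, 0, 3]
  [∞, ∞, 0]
Closure =
  [0, ∞, ∞]
  [2, 0, 3]
  [∞, ∞, 0]

This is the Floyd-Warshall all-pairs shortest-path computation. For each intermediate vertex k = 0, 1, …, 2, update dist[i][j] ← min(dist[i][j], dist[i][k] + dist[k][j]). The final matrix gives, for each (i, j), the minimum total weight of any directed path from i to j (possibly empty when i = j).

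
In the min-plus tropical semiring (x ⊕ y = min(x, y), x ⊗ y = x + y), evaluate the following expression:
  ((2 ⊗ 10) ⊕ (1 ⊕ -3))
((2 ⊗ 10) ⊕ (1 ⊕ -3)) = -3

Expand innermost to outermost. Recall ⊕ takes the minimum of its arguments and ⊗ takes their sum. Working out the expression ((2 ⊗ 10) ⊕ (1 ⊕ -3)) gives -3.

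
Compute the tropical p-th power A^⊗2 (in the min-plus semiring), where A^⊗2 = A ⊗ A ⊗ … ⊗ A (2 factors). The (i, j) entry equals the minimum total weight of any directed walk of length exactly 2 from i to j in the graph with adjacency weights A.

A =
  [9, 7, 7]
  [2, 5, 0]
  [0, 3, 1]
A^⊗2 =
  [7, 10, 7]
  [0, 3, 1]
  [1, 4, 2]

Each entry (A^⊗2)_ij equals the minimum over all length-2 walks i = v_0 → v_1 → … → v_2 = j of Σ_t A[v_t][v_{t+1}]. For example, for (i, j) = (0, 2) we minimise over 3 possible intermediate vertex sequences; the minimum is 7, attained along the walk 0 → 1 → 2.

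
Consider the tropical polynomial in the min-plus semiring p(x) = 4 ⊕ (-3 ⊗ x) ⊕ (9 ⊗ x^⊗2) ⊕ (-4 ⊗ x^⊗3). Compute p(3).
p(3) = 0

A tropical monomial a ⊗ x^⊗i evaluates to a + i · x. Evaluating each term at x = 3:
  Term 0 contributes 4 + 0 · 3 = 4
  Term 1 contributes -3 + 1 · 3 = 0
  Term 2 contributes 9 + 2 · 3 = 15
  Term 3 contributes -4 + 3 · 3 = 5
p(3) = ⊕ of these = min[4, 0, 15, 5] = 0.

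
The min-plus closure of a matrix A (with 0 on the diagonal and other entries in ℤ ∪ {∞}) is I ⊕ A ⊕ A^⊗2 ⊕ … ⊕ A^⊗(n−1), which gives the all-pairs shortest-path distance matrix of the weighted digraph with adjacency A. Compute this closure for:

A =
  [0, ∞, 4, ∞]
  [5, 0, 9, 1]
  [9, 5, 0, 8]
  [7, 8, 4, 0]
Closure =
  [0, 9, 4, 10]
  [5, 0, 5, 1]
  [9, 5, 0, 6]
  [7, 8, 4, 0]

This is the Floyd-Warshall all-pairs shortest-path computation. For each intermediate vertex k = 0, 1, …, 3, update dist[i][j] ← min(dist[i][j], dist[i][k] + dist[k][j]). The final matrix gives, for each (i, j), the minimum total weight of any directed path from i to j (possibly empty when i = j).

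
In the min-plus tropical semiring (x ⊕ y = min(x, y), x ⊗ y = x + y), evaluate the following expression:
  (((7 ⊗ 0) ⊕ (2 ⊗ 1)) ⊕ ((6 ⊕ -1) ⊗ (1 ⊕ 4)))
(((7 ⊗ 0) ⊕ (2 ⊗ 1)) ⊕ ((6 ⊕ -1) ⊗ (1 ⊕ 4))) = 0

Expand innermost to outermost. Recall ⊕ takes the minimum of its arguments and ⊗ takes their sum. Working out the expression (((7 ⊗ 0) ⊕ (2 ⊗ 1)) ⊕ ((6 ⊕ -1) ⊗ (1 ⊕ 4))) gives 0.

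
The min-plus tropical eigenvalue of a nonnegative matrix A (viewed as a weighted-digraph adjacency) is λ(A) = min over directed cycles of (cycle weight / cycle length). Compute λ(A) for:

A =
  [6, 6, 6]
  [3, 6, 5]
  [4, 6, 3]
λ(A) = 3

Enumerate directed cycles and compute their means (weight / length). Sample:
  cycle 0 → 0: weight = 6, length = 1, mean = 6/1 ≈ 6.000
  cycle 1 → 1: weight = 6, length = 1, mean = 6/1 ≈ 6.000
  cycle 2 → 2: weight = 3, length = 1, mean = 3/1 ≈ 3.000
  cycle 0 → 1 → 0: weight = 9, length = 2, mean = 9/2 ≈ 4.500
  cycle 0 → 2 → 0: weight = 10, length = 2, mean = 10/2 ≈ 5.000
  cycle 1 → 0 → 1: weight = 9, length = 2, mean = 9/2 ≈ 4.500
Minimum mean = 3.000, attained e.g. along the cycle 2 → 2 with weight 3 and length 1. So λ(A) = 3/1 = 3.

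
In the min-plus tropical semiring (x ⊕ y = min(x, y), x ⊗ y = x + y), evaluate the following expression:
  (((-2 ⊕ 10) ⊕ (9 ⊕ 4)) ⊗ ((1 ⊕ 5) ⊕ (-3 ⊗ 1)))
(((-2 ⊕ 10) ⊕ (9 ⊕ 4)) ⊗ ((1 ⊕ 5) ⊕ (-3 ⊗ 1))) = -4

Expand innermost to outermost. Recall ⊕ takes the minimum of its arguments and ⊗ takes their sum. Working out the expression (((-2 ⊕ 10) ⊕ (9 ⊕ 4)) ⊗ ((1 ⊕ 5) ⊕ (-3 ⊗ 1))) gives -4.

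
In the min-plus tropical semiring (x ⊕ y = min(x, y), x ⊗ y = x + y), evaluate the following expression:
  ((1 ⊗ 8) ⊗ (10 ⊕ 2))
((1 ⊗ 8) ⊗ (10 ⊕ 2)) = 11

Expand innermost to outermost. Recall ⊕ takes the minimum of its arguments and ⊗ takes their sum. Working out the expression ((1 ⊗ 8) ⊗ (10 ⊕ 2)) gives 11.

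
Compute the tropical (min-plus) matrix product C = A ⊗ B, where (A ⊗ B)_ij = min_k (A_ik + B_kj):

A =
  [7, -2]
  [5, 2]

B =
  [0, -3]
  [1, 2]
A ⊗ B =
  [-1, 0]
  [3, 2]

Apply the min-plus product entry-by-entry:
  C[0][0] = min over k of (A[0][0] + B[0][0] = 7 + 0 = 7, A[0][1] + B[1][0] = -2 + 1 = -1) = -1 (attained at k = 1)
  C[0][1] = min over k of (A[0][0] + B[0][1] = 7 + -3 = 4, A[0][1] + B[1][1] = -2 + 2 = 0) = 0 (attained at k = 1)
  C[1][0] = min over k of (A[1][0] + B[0][0] = 5 + 0 = 5, A[1][1] + B[1][0] = 2 + 1 = 3) = 3 (attained at k = 1)
  C[1][1] = min over k of (A[1][0] + B[0][1] = 5 + -3 = 2, A[1][1] + B[1][1] = 2 + 2 = 4) = 2 (attained at k = 0)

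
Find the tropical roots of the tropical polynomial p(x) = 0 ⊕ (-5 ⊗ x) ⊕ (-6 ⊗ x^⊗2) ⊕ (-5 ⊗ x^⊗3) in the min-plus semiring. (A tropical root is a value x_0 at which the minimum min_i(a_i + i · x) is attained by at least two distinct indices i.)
Roots: {-1, 1, 5}

Each tropical root is a break point of the lower envelope of the lines y = a_i + i · x (there are 4 lines, with slopes 0, 1, ..., 3). Only the lines that attain the minimum somewhere contribute to roots; other lines are dominated. Here the surviving (envelope) indices are i = 3, i = 2, i = 1, i = 0.
Intersections between consecutive envelope lines give the roots: for adjacent envelope indices i < j the intersection is x = (a_i − a_j) / (j − i). Reading off the sorted break points: {-1, 1, 5}.
Verification: at each break x_0, at least two indices attain the minimum of min_i(a_i + i · x_0).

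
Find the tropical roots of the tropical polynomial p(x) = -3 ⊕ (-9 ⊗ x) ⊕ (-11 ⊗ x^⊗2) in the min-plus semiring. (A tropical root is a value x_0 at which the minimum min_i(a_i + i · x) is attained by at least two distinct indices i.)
Roots: {2, 6}

Each tropical root is a break point of the lower envelope of the lines y = a_i + i · x (there are 3 lines, with slopes 0, 1, ..., 2). Only the lines that attain the minimum somewhere contribute to roots; other lines are dominated. Here the surviving (envelope) indices are i = 2, i = 1, i = 0.
Intersections between consecutive envelope lines give the roots: for adjacent envelope indices i < j the intersection is x = (a_i − a_j) / (j − i). Reading off the sorted break points: {2, 6}.
Verification: at each break x_0, at least two indices attain the minimum of min_i(a_i + i · x_0).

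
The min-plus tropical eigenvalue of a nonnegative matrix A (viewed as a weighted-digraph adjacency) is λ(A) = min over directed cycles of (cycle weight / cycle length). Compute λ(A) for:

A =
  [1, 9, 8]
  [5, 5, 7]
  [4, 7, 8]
λ(A) = 1

Enumerate directed cycles and compute their means (weight / length). Sample:
  cycle 0 → 0: weight = 1, length = 1, mean = 1/1 ≈ 1.000
  cycle 1 → 1: weight = 5, length = 1, mean = 5/1 ≈ 5.000
  cycle 2 → 2: weight = 8, length = 1, mean = 8/1 ≈ 8.000
  cycle 0 → 1 → 0: weight = 14, length = 2, mean = 14/2 ≈ 7.000
  cycle 0 → 2 → 0: weight = 12, length = 2, mean = 12/2 ≈ 6.000
  cycle 1 → 0 → 1: weight = 14, length = 2, mean = 14/2 ≈ 7.000
Minimum mean = 1.000, attained e.g. along the cycle 0 → 0 with weight 1 and length 1. So λ(A) = 1/1 = 1.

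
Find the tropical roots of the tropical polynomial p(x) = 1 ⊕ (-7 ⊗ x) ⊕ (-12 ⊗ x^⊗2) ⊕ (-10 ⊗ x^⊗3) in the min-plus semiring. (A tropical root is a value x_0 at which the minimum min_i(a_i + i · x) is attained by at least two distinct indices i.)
Roots: {-2, 5, 8}

Each tropical root is a break point of the lower envelope of the lines y = a_i + i · x (there are 4 lines, with slopes 0, 1, ..., 3). Only the lines that attain the minimum somewhere contribute to roots; other lines are dominated. Here the surviving (envelope) indices are i = 3, i = 2, i = 1, i = 0.
Intersections between consecutive envelope lines give the roots: for adjacent envelope indices i < j the intersection is x = (a_i − a_j) / (j − i). Reading off the sorted break points: {-2, 5, 8}.
Verification: at each break x_0, at least two indices attain the minimum of min_i(a_i + i · x_0).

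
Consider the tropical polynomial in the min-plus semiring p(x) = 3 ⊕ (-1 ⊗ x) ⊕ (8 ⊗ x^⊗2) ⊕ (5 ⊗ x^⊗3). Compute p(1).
p(1) = 0

A tropical monomial a ⊗ x^⊗i evaluates to a + i · x. Evaluating each term at x = 1:
  Term 0 contributes 3 + 0 · 1 = 3
  Term 1 contributes -1 + 1 · 1 = 0
  Term 2 contributes 8 + 2 · 1 = 10
  Term 3 contributes 5 + 3 · 1 = 8
p(1) = ⊕ of these = min[3, 0, 10, 8] = 0.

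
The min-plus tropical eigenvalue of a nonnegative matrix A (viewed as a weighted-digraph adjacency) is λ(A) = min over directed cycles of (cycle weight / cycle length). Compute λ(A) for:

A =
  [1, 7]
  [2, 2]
λ(A) = 1

Enumerate directed cycles and compute their means (weight / length). Sample:
  cycle 0 → 0: weight = 1, length = 1, mean = 1/1 ≈ 1.000
  cycle 1 → 1: weight = 2, length = 1, mean = 2/1 ≈ 2.000
  cycle 0 → 1 → 0: weight = 9, length = 2, mean = 9/2 ≈ 4.500
  cycle 1 → 0 → 1: weight = 9, length = 2, mean = 9/2 ≈ 4.500
Minimum mean = 1.000, attained e.g. along the cycle 0 → 0 with weight 1 and length 1. So λ(A) = 1/1 = 1.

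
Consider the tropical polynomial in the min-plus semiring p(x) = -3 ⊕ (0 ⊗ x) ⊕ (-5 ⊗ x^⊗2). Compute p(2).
p(2) = -3

A tropical monomial a ⊗ x^⊗i evaluates to a + i · x. Evaluating each term at x = 2:
  Term 0 contributes -3 + 0 · 2 = -3
  Term 1 contributes 0 + 1 · 2 = 2
  Term 2 contributes -5 + 2 · 2 = -1
p(2) = ⊕ of these = min[-3, 2, -1] = -3.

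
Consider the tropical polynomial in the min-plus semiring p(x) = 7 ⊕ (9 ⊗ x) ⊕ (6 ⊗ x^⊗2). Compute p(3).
p(3) = 7

A tropical monomial a ⊗ x^⊗i evaluates to a + i · x. Evaluating each term at x = 3:
  Term 0 contributes 7 + 0 · 3 = 7
  Term 1 contributes 9 + 1 · 3 = 12
  Term 2 contributes 6 + 2 · 3 = 12
p(3) = ⊕ of these = min[7, 12, 12] = 7.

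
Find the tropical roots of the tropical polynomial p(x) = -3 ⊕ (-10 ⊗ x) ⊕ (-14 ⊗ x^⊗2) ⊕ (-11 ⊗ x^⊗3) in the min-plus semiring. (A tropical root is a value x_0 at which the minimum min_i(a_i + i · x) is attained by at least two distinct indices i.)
Roots: {-3, 4, 7}

Each tropical root is a break point of the lower envelope of the lines y = a_i + i · x (there are 4 lines, with slopes 0, 1, ..., 3). Only the lines that attain the minimum somewhere contribute to roots; other lines are dominated. Here the surviving (envelope) indices are i = 3, i = 2, i = 1, i = 0.
Intersections between consecutive envelope lines give the roots: for adjacent envelope indices i < j the intersection is x = (a_i − a_j) / (j − i). Reading off the sorted break points: {-3, 4, 7}.
Verification: at each break x_0, at least two indices attain the minimum of min_i(a_i + i · x_0).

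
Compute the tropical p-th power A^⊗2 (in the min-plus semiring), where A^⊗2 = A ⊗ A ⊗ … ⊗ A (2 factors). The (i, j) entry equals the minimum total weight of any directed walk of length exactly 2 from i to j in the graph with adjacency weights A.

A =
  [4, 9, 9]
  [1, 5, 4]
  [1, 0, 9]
A^⊗2 =
  [8, 9, 13]
  [5, 4, 9]
  [1, 5, 4]

Each entry (A^⊗2)_ij equals the minimum over all length-2 walks i = v_0 → v_1 → … → v_2 = j of Σ_t A[v_t][v_{t+1}]. For example, for (i, j) = (0, 2) we minimise over 3 possible intermediate vertex sequences; the minimum is 13, attained along the walk 0 → 0 → 2.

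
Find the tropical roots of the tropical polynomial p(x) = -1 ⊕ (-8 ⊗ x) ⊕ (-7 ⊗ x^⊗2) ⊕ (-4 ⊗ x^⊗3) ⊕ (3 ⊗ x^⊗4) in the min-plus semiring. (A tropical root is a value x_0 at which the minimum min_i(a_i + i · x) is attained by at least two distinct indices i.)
Roots: {-7, -3, -1, 7}

Each tropical root is a break point of the lower envelope of the lines y = a_i + i · x (there are 5 lines, with slopes 0, 1, ..., 4). Only the lines that attain the minimum somewhere contribute to roots; other lines are dominated. Here the surviving (envelope) indices are i = 4, i = 3, i = 2, i = 1, i = 0.
Intersections between consecutive envelope lines give the roots: for adjacent envelope indices i < j the intersection is x = (a_i − a_j) / (j − i). Reading off the sorted break points: {-7, -3, -1, 7}.
Verification: at each break x_0, at least two indices attain the minimum of min_i(a_i + i · x_0).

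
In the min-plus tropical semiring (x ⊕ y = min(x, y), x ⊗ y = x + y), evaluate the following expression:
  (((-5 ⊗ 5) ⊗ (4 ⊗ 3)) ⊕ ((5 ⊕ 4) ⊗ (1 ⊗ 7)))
(((-5 ⊗ 5) ⊗ (4 ⊗ 3)) ⊕ ((5 ⊕ 4) ⊗ (1 ⊗ 7))) = 7

Expand innermost to outermost. Recall ⊕ takes the minimum of its arguments and ⊗ takes their sum. Working out the expression (((-5 ⊗ 5) ⊗ (4 ⊗ 3)) ⊕ ((5 ⊕ 4) ⊗ (1 ⊗ 7))) gives 7.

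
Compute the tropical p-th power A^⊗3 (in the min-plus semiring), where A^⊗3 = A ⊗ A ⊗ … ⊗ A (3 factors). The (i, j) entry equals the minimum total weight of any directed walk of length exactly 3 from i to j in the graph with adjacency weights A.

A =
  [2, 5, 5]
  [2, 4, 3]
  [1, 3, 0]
A^⊗3 =
  [6, 8, 5]
  [4, 6, 3]
  [1, 3, 0]

Each entry (A^⊗3)_ij equals the minimum over all length-3 walks i = v_0 → v_1 → … → v_3 = j of Σ_t A[v_t][v_{t+1}]. For example, for (i, j) = (0, 2) we minimise over 9 possible intermediate vertex sequences; the minimum is 5, attained along the walk 0 → 2 → 2 → 2.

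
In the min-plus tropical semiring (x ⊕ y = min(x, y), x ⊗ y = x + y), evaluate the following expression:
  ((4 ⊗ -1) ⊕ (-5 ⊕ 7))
((4 ⊗ -1) ⊕ (-5 ⊕ 7)) = -5

Expand innermost to outermost. Recall ⊕ takes the minimum of its arguments and ⊗ takes their sum. Working out the expression ((4 ⊗ -1) ⊕ (-5 ⊕ 7)) gives -5.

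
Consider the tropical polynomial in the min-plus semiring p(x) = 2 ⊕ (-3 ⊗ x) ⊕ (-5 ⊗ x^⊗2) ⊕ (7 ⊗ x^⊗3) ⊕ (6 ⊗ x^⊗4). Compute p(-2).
p(-2) = -9

A tropical monomial a ⊗ x^⊗i evaluates to a + i · x. Evaluating each term at x = -2:
  Term 0 contributes 2 + 0 · -2 = 2
  Term 1 contributes -3 + 1 · -2 = -5
  Term 2 contributes -5 + 2 · -2 = -9
  Term 3 contributes 7 + 3 · -2 = 1
  Term 4 contributes 6 + 4 · -2 = -2
p(-2) = ⊕ of these = min[2, -5, -9, 1, -2] = -9.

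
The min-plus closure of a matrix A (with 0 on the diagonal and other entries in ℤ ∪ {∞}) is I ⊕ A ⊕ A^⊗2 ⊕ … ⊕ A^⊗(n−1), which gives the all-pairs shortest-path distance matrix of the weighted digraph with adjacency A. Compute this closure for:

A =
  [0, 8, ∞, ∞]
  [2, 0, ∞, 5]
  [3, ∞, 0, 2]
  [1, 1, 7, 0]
Closure =
  [0, 8, 20, 13]
  [2, 0, 12, 5]
  [3, 3, 0, 2]
  [1, 1, 7, 0]

This is the Floyd-Warshall all-pairs shortest-path computation. For each intermediate vertex k = 0, 1, …, 3, update dist[i][j] ← min(dist[i][j], dist[i][k] + dist[k][j]). The final matrix gives, for each (i, j), the minimum total weight of any directed path from i to j (possibly empty when i = j).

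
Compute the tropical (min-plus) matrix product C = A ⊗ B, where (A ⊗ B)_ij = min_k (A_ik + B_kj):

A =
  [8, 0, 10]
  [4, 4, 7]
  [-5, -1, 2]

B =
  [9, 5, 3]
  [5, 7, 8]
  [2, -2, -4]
A ⊗ B =
  [5, 7, 6]
  [9, 5, 3]
  [4, 0, -2]

Apply the min-plus product entry-by-entry:
  C[0][0] = min over k of (A[0][0] + B[0][0] = 8 + 9 = 17, A[0][1] + B[1][0] = 0 + 5 = 5, A[0][2] + B[2][0] = 10 + 2 = 12) = 5 (attained at k = 1)
  C[0][1] = min over k of (A[0][0] + B[0][1] = 8 + 5 = 13, A[0][1] + B[1][1] = 0 + 7 = 7, A[0][2] + B[2][1] = 10 + -2 = 8) = 7 (attained at k = 1)
  C[0][2] = min over k of (A[0][0] + B[0][2] = 8 + 3 = 11, A[0][1] + B[1][2] = 0 + 8 = 8, A[0][2] + B[2][2] = 10 + -4 = 6) = 6 (attained at k = 2)
  C[1][0] = min over k of (A[1][0] + B[0][0] = 4 + 9 = 13, A[1][1] + B[1][0] = 4 + 5 = 9, A[1][2] + B[2][0] = 7 + 2 = 9) = 9 (attained at k = 1)
  C[1][1] = min over k of (A[1][0] + B[0][1] = 4 + 5 = 9, A[1][1] + B[1][1] = 4 + 7 = 11, A[1][2] + B[2][1] = 7 + -2 = 5) = 5 (attained at k = 2)
  C[1][2] = min over k of (A[1][0] + B[0][2] = 4 + 3 = 7, A[1][1] + B[1][2] = 4 + 8 = 12, A[1][2] + B[2][2] = 7 + -4 = 3) = 3 (attained at k = 2)
  C[2][0] = min over k of (A[2][0] + B[0][0] = -5 + 9 = 4, A[2][1] + B[1][0] = -1 + 5 = 4, A[2][2] + B[2][0] = 2 + 2 = 4) = 4 (attained at k = 0)
  C[2][1] = min over k of (A[2][0] + B[0][1] = -5 + 5 = 0, A[2][1] + B[1][1] = -1 + 7 = 6, A[2][2] + B[2][1] = 2 + -2 = 0) = 0 (attained at k = 0)
  C[2][2] = min over k of (A[2][0] + B[0][2] = -5 + 3 = -2, A[2][1] + B[1][2] = -1 + 8 = 7, A[2][2] + B[2][2] = 2 + -4 = -2) = -2 (attained at k = 0)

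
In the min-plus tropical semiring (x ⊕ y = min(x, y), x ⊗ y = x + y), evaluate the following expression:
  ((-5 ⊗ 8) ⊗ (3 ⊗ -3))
((-5 ⊗ 8) ⊗ (3 ⊗ -3)) = 3

Expand innermost to outermost. Recall ⊕ takes the minimum of its arguments and ⊗ takes their sum. Working out the expression ((-5 ⊗ 8) ⊗ (3 ⊗ -3)) gives 3.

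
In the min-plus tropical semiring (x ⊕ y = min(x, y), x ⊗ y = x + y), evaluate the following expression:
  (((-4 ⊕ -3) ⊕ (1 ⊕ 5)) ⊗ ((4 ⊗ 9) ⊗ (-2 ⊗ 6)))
(((-4 ⊕ -3) ⊕ (1 ⊕ 5)) ⊗ ((4 ⊗ 9) ⊗ (-2 ⊗ 6))) = 13

Expand innermost to outermost. Recall ⊕ takes the minimum of its arguments and ⊗ takes their sum. Working out the expression (((-4 ⊕ -3) ⊕ (1 ⊕ 5)) ⊗ ((4 ⊗ 9) ⊗ (-2 ⊗ 6))) gives 13.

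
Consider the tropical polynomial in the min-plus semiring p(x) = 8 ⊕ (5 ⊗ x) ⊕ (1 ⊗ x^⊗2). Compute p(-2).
p(-2) = -3

A tropical monomial a ⊗ x^⊗i evaluates to a + i · x. Evaluating each term at x = -2:
  Term 0 contributes 8 + 0 · -2 = 8
  Term 1 contributes 5 + 1 · -2 = 3
  Term 2 contributes 1 + 2 · -2 = -3
p(-2) = ⊕ of these = min[8, 3, -3] = -3.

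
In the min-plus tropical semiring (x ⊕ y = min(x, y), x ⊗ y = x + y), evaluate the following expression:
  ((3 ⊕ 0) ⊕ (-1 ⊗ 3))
((3 ⊕ 0) ⊕ (-1 ⊗ 3)) = 0

Expand innermost to outermost. Recall ⊕ takes the minimum of its arguments and ⊗ takes their sum. Working out the expression ((3 ⊕ 0) ⊕ (-1 ⊗ 3)) gives 0.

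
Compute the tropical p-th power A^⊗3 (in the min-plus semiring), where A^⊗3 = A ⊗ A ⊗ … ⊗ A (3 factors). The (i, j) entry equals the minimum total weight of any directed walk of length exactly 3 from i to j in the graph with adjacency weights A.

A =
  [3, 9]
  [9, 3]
A^⊗3 =
  [9, 15]
  [15, 9]

Each entry (A^⊗3)_ij equals the minimum over all length-3 walks i = v_0 → v_1 → … → v_3 = j of Σ_t A[v_t][v_{t+1}]. For example, for (i, j) = (0, 1) we minimise over 4 possible intermediate vertex sequences; the minimum is 15, attained along the walk 0 → 0 → 0 → 1.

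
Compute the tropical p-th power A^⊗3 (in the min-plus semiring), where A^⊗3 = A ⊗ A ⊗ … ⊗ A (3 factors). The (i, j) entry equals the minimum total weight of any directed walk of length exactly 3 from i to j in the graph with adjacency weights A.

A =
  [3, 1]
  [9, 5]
A^⊗3 =
  [9, 7]
  [15, 13]

Each entry (A^⊗3)_ij equals the minimum over all length-3 walks i = v_0 → v_1 → … → v_3 = j of Σ_t A[v_t][v_{t+1}]. For example, for (i, j) = (0, 1) we minimise over 4 possible intermediate vertex sequences; the minimum is 7, attained along the walk 0 → 0 → 0 → 1.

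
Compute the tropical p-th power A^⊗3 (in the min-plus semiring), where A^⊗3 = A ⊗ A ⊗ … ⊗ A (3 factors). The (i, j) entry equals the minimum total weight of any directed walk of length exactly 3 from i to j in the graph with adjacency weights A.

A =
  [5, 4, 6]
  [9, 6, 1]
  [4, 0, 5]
A^⊗3 =
  [9, 5, 7]
  [10, 6, 2]
  [5, 1, 6]

Each entry (A^⊗3)_ij equals the minimum over all length-3 walks i = v_0 → v_1 → … → v_3 = j of Σ_t A[v_t][v_{t+1}]. For example, for (i, j) = (0, 2) we minimise over 9 possible intermediate vertex sequences; the minimum is 7, attained along the walk 0 → 2 → 1 → 2.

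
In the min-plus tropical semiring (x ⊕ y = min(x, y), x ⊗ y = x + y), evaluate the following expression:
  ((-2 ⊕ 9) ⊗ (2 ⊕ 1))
((-2 ⊕ 9) ⊗ (2 ⊕ 1)) = -1

Expand innermost to outermost. Recall ⊕ takes the minimum of its arguments and ⊗ takes their sum. Working out the expression ((-2 ⊕ 9) ⊗ (2 ⊕ 1)) gives -1.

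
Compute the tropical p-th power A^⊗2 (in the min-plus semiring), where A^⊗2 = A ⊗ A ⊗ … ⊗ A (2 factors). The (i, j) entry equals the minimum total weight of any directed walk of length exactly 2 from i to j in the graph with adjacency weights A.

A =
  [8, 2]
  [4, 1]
A^⊗2 =
  [6, 3]
  [5, 2]

Each entry (A^⊗2)_ij equals the minimum over all length-2 walks i = v_0 → v_1 → … → v_2 = j of Σ_t A[v_t][v_{t+1}]. For example, for (i, j) = (0, 1) we minimise over 2 possible intermediate vertex sequences; the minimum is 3, attained along the walk 0 → 1 → 1.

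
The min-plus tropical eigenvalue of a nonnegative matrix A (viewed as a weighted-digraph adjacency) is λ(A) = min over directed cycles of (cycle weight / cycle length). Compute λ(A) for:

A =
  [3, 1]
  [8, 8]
λ(A) = 3

Enumerate directed cycles and compute their means (weight / length). Sample:
  cycle 0 → 0: weight = 3, length = 1, mean = 3/1 ≈ 3.000
  cycle 1 → 1: weight = 8, length = 1, mean = 8/1 ≈ 8.000
  cycle 0 → 1 → 0: weight = 9, length = 2, mean = 9/2 ≈ 4.500
  cycle 1 → 0 → 1: weight = 9, length = 2, mean = 9/2 ≈ 4.500
Minimum mean = 3.000, attained e.g. along the cycle 0 → 0 with weight 3 and length 1. So λ(A) = 3/1 = 3.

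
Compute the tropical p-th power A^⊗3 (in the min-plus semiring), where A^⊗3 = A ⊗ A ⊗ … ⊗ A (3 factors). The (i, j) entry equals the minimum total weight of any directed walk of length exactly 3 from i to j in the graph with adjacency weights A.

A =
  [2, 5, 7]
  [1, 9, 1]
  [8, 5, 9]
A^⊗3 =
  [6, 9, 8]
  [5, 8, 7]
  [8, 11, 13]

Each entry (A^⊗3)_ij equals the minimum over all length-3 walks i = v_0 → v_1 → … → v_3 = j of Σ_t A[v_t][v_{t+1}]. For example, for (i, j) = (0, 2) we minimise over 9 possible intermediate vertex sequences; the minimum is 8, attained along the walk 0 → 0 → 1 → 2.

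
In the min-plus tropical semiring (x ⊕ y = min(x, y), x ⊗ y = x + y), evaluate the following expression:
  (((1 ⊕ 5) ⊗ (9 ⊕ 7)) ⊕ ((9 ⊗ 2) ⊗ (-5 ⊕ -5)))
(((1 ⊕ 5) ⊗ (9 ⊕ 7)) ⊕ ((9 ⊗ 2) ⊗ (-5 ⊕ -5))) = 6

Expand innermost to outermost. Recall ⊕ takes the minimum of its arguments and ⊗ takes their sum. Working out the expression (((1 ⊕ 5) ⊗ (9 ⊕ 7)) ⊕ ((9 ⊗ 2) ⊗ (-5 ⊕ -5))) gives 6.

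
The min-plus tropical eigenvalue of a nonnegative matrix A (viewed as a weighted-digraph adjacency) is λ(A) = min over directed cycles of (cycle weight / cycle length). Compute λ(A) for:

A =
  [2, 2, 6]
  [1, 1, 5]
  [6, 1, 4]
λ(A) = 1

Enumerate directed cycles and compute their means (weight / length). Sample:
  cycle 0 → 0: weight = 2, length = 1, mean = 2/1 ≈ 2.000
  cycle 1 → 1: weight = 1, length = 1, mean = 1/1 ≈ 1.000
  cycle 2 → 2: weight = 4, length = 1, mean = 4/1 ≈ 4.000
  cycle 0 → 1 → 0: weight = 3, length = 2, mean = 3/2 ≈ 1.500
  cycle 0 → 2 → 0: weight = 12, length = 2, mean = 12/2 ≈ 6.000
  cycle 1 → 0 → 1: weight = 3, length = 2, mean = 3/2 ≈ 1.500
Minimum mean = 1.000, attained e.g. along the cycle 1 → 1 with weight 1 and length 1. So λ(A) = 1/1 = 1.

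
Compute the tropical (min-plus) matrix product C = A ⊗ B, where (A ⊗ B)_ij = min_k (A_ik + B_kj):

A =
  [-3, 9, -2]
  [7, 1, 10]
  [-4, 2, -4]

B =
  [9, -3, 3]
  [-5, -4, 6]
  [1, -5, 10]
A ⊗ B =
  [-1, -7, 0]
  [-4, -3, 7]
  [-3, -9, -1]

Apply the min-plus product entry-by-entry:
  C[0][0] = min over k of (A[0][0] + B[0][0] = -3 + 9 = 6, A[0][1] + B[1][0] = 9 + -5 = 4, A[0][2] + B[2][0] = -2 + 1 = -1) = -1 (attained at k = 2)
  C[0][1] = min over k of (A[0][0] + B[0][1] = -3 + -3 = -6, A[0][1] + B[1][1] = 9 + -4 = 5, A[0][2] + B[2][1] = -2 + -5 = -7) = -7 (attained at k = 2)
  C[0][2] = min over k of (A[0][0] + B[0][2] = -3 + 3 = 0, A[0][1] + B[1][2] = 9 + 6 = 15, A[0][2] + B[2][2] = -2 + 10 = 8) = 0 (attained at k = 0)
  C[1][0] = min over k of (A[1][0] + B[0][0] = 7 + 9 = 16, A[1][1] + B[1][0] = 1 + -5 = -4, A[1][2] + B[2][0] = 10 + 1 = 11) = -4 (attained at k = 1)
  C[1][1] = min over k of (A[1][0] + B[0][1] = 7 + -3 = 4, A[1][1] + B[1][1] = 1 + -4 = -3, A[1][2] + B[2][1] = 10 + -5 = 5) = -3 (attained at k = 1)
  C[1][2] = min over k of (A[1][0] + B[0][2] = 7 + 3 = 10, A[1][1] + B[1][2] = 1 + 6 = 7, A[1][2] + B[2][2] = 10 + 10 = 20) = 7 (attained at k = 1)
  C[2][0] = min over k of (A[2][0] + B[0][0] = -4 + 9 = 5, A[2][1] + B[1][0] = 2 + -5 = -3, A[2][2] + B[2][0] = -4 + 1 = -3) = -3 (attained at k = 1)
  C[2][1] = min over k of (A[2][0] + B[0][1] = -4 + -3 = -7, A[2][1] + B[1][1] = 2 + -4 = -2, A[2][2] + B[2][1] = -4 + -5 = -9) = -9 (attained at k = 2)
  C[2][2] = min over k of (A[2][0] + B[0][2] = -4 + 3 = -1, A[2][1] + B[1][2] = 2 + 6 = 8, A[2][2] + B[2][2] = -4 + 10 = 6) = -1 (attained at k = 0)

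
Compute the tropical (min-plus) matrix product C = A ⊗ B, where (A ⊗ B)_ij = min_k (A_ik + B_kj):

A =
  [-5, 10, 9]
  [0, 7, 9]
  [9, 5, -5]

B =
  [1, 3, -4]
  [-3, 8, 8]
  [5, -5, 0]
A ⊗ B =
  [-4, -2, -9]
  [1, 3, -4]
  [0, -10, -5]

Apply the min-plus product entry-by-entry:
  C[0][0] = min over k of (A[0][0] + B[0][0] = -5 + 1 = -4, A[0][1] + B[1][0] = 10 + -3 = 7, A[0][2] + B[2][0] = 9 + 5 = 14) = -4 (attained at k = 0)
  C[0][1] = min over k of (A[0][0] + B[0][1] = -5 + 3 = -2, A[0][1] + B[1][1] = 10 + 8 = 18, A[0][2] + B[2][1] = 9 + -5 = 4) = -2 (attained at k = 0)
  C[0][2] = min over k of (A[0][0] + B[0][2] = -5 + -4 = -9, A[0][1] + B[1][2] = 10 + 8 = 18, A[0][2] + B[2][2] = 9 + 0 = 9) = -9 (attained at k = 0)
  C[1][0] = min over k of (A[1][0] + B[0][0] = 0 + 1 = 1, A[1][1] + B[1][0] = 7 + -3 = 4, A[1][2] + B[2][0] = 9 + 5 = 14) = 1 (attained at k = 0)
  C[1][1] = min over k of (A[1][0] + B[0][1] = 0 + 3 = 3, A[1][1] + B[1][1] = 7 + 8 = 15, A[1][2] + B[2][1] = 9 + -5 = 4) = 3 (attained at k = 0)
  C[1][2] = min over k of (A[1][0] + B[0][2] = 0 + -4 = -4, A[1][1] + B[1][2] = 7 + 8 = 15, A[1][2] + B[2][2] = 9 + 0 = 9) = -4 (attained at k = 0)
  C[2][0] = min over k of (A[2][0] + B[0][0] = 9 + 1 = 10, A[2][1] + B[1][0] = 5 + -3 = 2, A[2][2] + B[2][0] = -5 + 5 = 0) = 0 (attained at k = 2)
  C[2][1] = min over k of (A[2][0] + B[0][1] = 9 + 3 = 12, A[2][1] + B[1][1] = 5 + 8 = 13, A[2][2] + B[2][1] = -5 + -5 = -10) = -10 (attained at k = 2)
  C[2][2] = min over k of (A[2][0] + B[0][2] = 9 + -4 = 5, A[2][1] + B[1][2] = 5 + 8 = 13, A[2][2] + B[2][2] = -5 + 0 = -5) = -5 (attained at k = 2)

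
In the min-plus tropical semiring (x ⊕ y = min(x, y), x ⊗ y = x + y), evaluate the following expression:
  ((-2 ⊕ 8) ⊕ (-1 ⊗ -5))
((-2 ⊕ 8) ⊕ (-1 ⊗ -5)) = -6

Expand innermost to outermost. Recall ⊕ takes the minimum of its arguments and ⊗ takes their sum. Working out the expression ((-2 ⊕ 8) ⊕ (-1 ⊗ -5)) gives -6.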